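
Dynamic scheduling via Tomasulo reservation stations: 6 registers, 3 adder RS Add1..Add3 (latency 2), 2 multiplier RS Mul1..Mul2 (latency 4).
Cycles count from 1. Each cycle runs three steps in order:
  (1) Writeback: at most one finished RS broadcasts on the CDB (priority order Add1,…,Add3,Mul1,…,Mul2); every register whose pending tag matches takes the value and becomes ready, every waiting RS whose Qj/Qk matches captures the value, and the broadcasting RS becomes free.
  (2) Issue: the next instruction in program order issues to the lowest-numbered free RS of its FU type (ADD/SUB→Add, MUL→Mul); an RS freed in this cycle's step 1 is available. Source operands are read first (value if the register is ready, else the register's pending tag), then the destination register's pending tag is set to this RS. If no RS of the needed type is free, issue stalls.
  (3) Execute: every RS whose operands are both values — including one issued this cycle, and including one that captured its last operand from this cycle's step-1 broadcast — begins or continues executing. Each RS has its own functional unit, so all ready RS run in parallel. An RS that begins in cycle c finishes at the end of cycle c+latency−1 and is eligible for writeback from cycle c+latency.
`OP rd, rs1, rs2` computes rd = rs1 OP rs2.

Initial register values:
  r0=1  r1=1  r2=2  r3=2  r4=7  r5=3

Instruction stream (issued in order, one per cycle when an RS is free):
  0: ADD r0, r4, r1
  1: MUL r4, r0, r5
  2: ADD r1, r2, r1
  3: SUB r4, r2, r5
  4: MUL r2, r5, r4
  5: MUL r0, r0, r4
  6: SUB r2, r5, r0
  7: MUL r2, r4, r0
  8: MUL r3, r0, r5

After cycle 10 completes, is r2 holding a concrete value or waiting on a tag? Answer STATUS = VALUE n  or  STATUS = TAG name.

STATUS = TAG Mul2

  c1: issue ADD r0<-Add1  regs: r0:Add1,r1:1,r2:2,r3:2,r4:7,r5:3
  c2: issue MUL r4<-Mul1  regs: r0:Add1,r1:1,r2:2,r3:2,r4:Mul1,r5:3
  c3: CDB Add1=8; issue ADD r1<-Add1  regs: r0:8,r1:Add1,r2:2,r3:2,r4:Mul1,r5:3
  c4: issue SUB r4<-Add2  regs: r0:8,r1:Add1,r2:2,r3:2,r4:Add2,r5:3
  c5: CDB Add1=3; issue MUL r2<-Mul2  regs: r0:8,r1:3,r2:Mul2,r3:2,r4:Add2,r5:3
  c6: CDB Add2=-1; stall  regs: r0:8,r1:3,r2:Mul2,r3:2,r4:-1,r5:3
  c7: CDB Mul1=24; issue MUL r0<-Mul1  regs: r0:Mul1,r1:3,r2:Mul2,r3:2,r4:-1,r5:3
  c8: issue SUB r2<-Add1  regs: r0:Mul1,r1:3,r2:Add1,r3:2,r4:-1,r5:3
  c9: stall  regs: r0:Mul1,r1:3,r2:Add1,r3:2,r4:-1,r5:3
  c10: CDB Mul2=-3; issue MUL r2<-Mul2  regs: r0:Mul1,r1:3,r2:Mul2,r3:2,r4:-1,r5:3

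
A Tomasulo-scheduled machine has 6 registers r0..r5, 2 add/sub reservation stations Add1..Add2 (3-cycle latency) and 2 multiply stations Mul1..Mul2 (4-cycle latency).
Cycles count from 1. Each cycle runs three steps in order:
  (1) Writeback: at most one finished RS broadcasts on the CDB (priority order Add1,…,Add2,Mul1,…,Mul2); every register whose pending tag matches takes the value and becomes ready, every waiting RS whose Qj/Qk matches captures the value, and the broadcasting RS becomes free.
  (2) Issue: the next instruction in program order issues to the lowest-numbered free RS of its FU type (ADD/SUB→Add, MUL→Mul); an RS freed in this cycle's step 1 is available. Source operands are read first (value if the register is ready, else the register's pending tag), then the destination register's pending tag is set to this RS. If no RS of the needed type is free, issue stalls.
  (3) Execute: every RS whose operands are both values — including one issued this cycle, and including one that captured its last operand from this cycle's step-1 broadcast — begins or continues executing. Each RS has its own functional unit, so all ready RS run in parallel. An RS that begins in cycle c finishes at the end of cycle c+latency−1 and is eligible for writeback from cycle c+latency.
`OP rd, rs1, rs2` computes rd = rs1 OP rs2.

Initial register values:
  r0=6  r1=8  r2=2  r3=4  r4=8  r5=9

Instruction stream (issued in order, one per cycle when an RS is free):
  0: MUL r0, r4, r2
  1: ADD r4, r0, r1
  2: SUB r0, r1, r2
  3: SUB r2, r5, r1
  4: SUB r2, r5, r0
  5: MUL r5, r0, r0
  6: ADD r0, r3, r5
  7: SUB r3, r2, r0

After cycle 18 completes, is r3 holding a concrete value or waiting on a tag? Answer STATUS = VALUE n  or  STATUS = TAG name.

STATUS = TAG Add1

cycle 1: issue MUL r0<-Mul1 // r0:Mul1,r1:8,r2:2,r3:4,r4:8,r5:9
cycle 2: issue ADD r4<-Add1 // r0:Mul1,r1:8,r2:2,r3:4,r4:Add1,r5:9
cycle 3: issue SUB r0<-Add2 // r0:Add2,r1:8,r2:2,r3:4,r4:Add1,r5:9
cycle 4: stall // r0:Add2,r1:8,r2:2,r3:4,r4:Add1,r5:9
cycle 5: CDB Mul1=16; stall // r0:Add2,r1:8,r2:2,r3:4,r4:Add1,r5:9
cycle 6: CDB Add2=6; issue SUB r2<-Add2 // r0:6,r1:8,r2:Add2,r3:4,r4:Add1,r5:9
cycle 7: stall // r0:6,r1:8,r2:Add2,r3:4,r4:Add1,r5:9
cycle 8: CDB Add1=24; issue SUB r2<-Add1 // r0:6,r1:8,r2:Add1,r3:4,r4:24,r5:9
cycle 9: CDB Add2=1; issue MUL r5<-Mul1 // r0:6,r1:8,r2:Add1,r3:4,r4:24,r5:Mul1
cycle 10: issue ADD r0<-Add2 // r0:Add2,r1:8,r2:Add1,r3:4,r4:24,r5:Mul1
cycle 11: CDB Add1=3; issue SUB r3<-Add1 // r0:Add2,r1:8,r2:3,r3:Add1,r4:24,r5:Mul1
cycle 12: - // r0:Add2,r1:8,r2:3,r3:Add1,r4:24,r5:Mul1
cycle 13: CDB Mul1=36 // r0:Add2,r1:8,r2:3,r3:Add1,r4:24,r5:36
cycle 14: - // r0:Add2,r1:8,r2:3,r3:Add1,r4:24,r5:36
cycle 15: - // r0:Add2,r1:8,r2:3,r3:Add1,r4:24,r5:36
cycle 16: CDB Add2=40 // r0:40,r1:8,r2:3,r3:Add1,r4:24,r5:36
cycle 17: - // r0:40,r1:8,r2:3,r3:Add1,r4:24,r5:36
cycle 18: - // r0:40,r1:8,r2:3,r3:Add1,r4:24,r5:36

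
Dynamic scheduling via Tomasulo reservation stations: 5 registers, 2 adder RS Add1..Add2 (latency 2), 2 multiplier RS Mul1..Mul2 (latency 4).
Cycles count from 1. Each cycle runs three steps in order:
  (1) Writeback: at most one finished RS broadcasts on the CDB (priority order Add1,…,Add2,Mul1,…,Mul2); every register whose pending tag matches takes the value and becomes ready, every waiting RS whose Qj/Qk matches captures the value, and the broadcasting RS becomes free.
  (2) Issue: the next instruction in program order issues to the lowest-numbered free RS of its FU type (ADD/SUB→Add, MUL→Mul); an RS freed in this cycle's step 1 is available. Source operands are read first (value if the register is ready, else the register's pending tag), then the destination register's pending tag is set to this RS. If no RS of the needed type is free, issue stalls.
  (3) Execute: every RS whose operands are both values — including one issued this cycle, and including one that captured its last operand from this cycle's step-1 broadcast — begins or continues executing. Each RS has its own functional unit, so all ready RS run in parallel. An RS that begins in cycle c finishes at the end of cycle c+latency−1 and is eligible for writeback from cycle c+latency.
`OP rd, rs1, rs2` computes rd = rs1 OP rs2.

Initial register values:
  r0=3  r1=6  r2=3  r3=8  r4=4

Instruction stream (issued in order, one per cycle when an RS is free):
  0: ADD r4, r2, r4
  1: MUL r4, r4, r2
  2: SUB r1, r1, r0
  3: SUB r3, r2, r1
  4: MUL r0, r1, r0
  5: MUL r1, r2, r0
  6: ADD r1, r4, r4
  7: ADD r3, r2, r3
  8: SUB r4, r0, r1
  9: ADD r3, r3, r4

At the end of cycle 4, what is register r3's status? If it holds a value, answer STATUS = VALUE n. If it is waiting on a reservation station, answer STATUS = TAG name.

STATUS = TAG Add2

cycle 1: issue ADD r4<-Add1 // r0:3,r1:6,r2:3,r3:8,r4:Add1
cycle 2: issue MUL r4<-Mul1 // r0:3,r1:6,r2:3,r3:8,r4:Mul1
cycle 3: CDB Add1=7; issue SUB r1<-Add1 // r0:3,r1:Add1,r2:3,r3:8,r4:Mul1
cycle 4: issue SUB r3<-Add2 // r0:3,r1:Add1,r2:3,r3:Add2,r4:Mul1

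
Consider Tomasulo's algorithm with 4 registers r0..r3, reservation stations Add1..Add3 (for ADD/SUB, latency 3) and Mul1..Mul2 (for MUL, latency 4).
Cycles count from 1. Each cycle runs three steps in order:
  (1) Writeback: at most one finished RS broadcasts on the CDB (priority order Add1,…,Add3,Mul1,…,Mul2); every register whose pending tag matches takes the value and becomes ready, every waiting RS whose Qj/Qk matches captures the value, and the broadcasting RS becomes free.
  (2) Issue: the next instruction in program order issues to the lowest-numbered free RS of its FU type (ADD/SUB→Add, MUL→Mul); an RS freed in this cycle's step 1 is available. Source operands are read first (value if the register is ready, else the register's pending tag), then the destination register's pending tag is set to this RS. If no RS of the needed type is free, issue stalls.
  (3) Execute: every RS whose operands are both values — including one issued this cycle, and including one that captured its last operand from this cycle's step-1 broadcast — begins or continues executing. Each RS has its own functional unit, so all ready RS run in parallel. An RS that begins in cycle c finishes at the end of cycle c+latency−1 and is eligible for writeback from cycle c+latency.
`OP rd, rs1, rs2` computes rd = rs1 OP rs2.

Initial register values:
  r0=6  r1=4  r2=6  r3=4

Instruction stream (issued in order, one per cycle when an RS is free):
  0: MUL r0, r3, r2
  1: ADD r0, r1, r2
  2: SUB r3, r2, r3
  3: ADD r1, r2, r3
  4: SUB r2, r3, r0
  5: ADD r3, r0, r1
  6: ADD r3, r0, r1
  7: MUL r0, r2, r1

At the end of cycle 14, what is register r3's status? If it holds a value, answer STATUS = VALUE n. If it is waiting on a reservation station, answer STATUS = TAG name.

STATUS = VALUE 18

  c1: issue MUL r0<-Mul1  regs: r0:Mul1,r1:4,r2:6,r3:4
  c2: issue ADD r0<-Add1  regs: r0:Add1,r1:4,r2:6,r3:4
  c3: issue SUB r3<-Add2  regs: r0:Add1,r1:4,r2:6,r3:Add2
  c4: issue ADD r1<-Add3  regs: r0:Add1,r1:Add3,r2:6,r3:Add2
  c5: CDB Add1=10; issue SUB r2<-Add1  regs: r0:10,r1:Add3,r2:Add1,r3:Add2
  c6: CDB Add2=2; issue ADD r3<-Add2  regs: r0:10,r1:Add3,r2:Add1,r3:Add2
  c7: CDB Mul1=24; stall  regs: r0:10,r1:Add3,r2:Add1,r3:Add2
  c8: stall  regs: r0:10,r1:Add3,r2:Add1,r3:Add2
  c9: CDB Add1=-8; issue ADD r3<-Add1  regs: r0:10,r1:Add3,r2:-8,r3:Add1
  c10: CDB Add3=8; issue MUL r0<-Mul1  regs: r0:Mul1,r1:8,r2:-8,r3:Add1
  c11: -  regs: r0:Mul1,r1:8,r2:-8,r3:Add1
  c12: -  regs: r0:Mul1,r1:8,r2:-8,r3:Add1
  c13: CDB Add1=18  regs: r0:Mul1,r1:8,r2:-8,r3:18
  c14: CDB Add2=18  regs: r0:Mul1,r1:8,r2:-8,r3:18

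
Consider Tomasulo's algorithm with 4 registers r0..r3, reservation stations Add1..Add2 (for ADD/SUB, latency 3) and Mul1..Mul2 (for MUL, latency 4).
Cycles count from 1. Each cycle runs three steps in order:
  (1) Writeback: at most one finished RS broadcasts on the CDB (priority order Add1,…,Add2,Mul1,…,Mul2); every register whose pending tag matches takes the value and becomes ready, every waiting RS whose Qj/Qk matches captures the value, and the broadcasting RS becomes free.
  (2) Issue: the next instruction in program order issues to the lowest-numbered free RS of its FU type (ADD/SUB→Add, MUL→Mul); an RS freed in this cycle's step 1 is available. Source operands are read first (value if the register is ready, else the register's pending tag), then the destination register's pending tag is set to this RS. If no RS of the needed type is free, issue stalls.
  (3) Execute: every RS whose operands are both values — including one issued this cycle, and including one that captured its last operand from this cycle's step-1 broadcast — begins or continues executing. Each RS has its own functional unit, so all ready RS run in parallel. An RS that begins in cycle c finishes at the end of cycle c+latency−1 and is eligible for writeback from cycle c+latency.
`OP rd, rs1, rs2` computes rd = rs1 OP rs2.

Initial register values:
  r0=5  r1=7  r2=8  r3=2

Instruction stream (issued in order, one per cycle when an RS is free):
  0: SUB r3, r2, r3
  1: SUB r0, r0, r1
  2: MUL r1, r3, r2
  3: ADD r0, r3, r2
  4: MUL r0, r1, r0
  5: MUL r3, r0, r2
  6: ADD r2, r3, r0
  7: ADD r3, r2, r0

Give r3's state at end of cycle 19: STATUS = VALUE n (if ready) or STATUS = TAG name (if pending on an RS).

cycle 1: issue SUB r3<-Add1 // r0:5,r1:7,r2:8,r3:Add1
cycle 2: issue SUB r0<-Add2 // r0:Add2,r1:7,r2:8,r3:Add1
cycle 3: issue MUL r1<-Mul1 // r0:Add2,r1:Mul1,r2:8,r3:Add1
cycle 4: CDB Add1=6; issue ADD r0<-Add1 // r0:Add1,r1:Mul1,r2:8,r3:6
cycle 5: CDB Add2=-2; issue MUL r0<-Mul2 // r0:Mul2,r1:Mul1,r2:8,r3:6
cycle 6: stall // r0:Mul2,r1:Mul1,r2:8,r3:6
cycle 7: CDB Add1=14; stall // r0:Mul2,r1:Mul1,r2:8,r3:6
cycle 8: CDB Mul1=48; issue MUL r3<-Mul1 // r0:Mul2,r1:48,r2:8,r3:Mul1
cycle 9: issue ADD r2<-Add1 // r0:Mul2,r1:48,r2:Add1,r3:Mul1
cycle 10: issue ADD r3<-Add2 // r0:Mul2,r1:48,r2:Add1,r3:Add2
cycle 11: - // r0:Mul2,r1:48,r2:Add1,r3:Add2
cycle 12: CDB Mul2=672 // r0:672,r1:48,r2:Add1,r3:Add2
cycle 13: - // r0:672,r1:48,r2:Add1,r3:Add2
cycle 14: - // r0:672,r1:48,r2:Add1,r3:Add2
cycle 15: - // r0:672,r1:48,r2:Add1,r3:Add2
cycle 16: CDB Mul1=5376 // r0:672,r1:48,r2:Add1,r3:Add2
cycle 17: - // r0:672,r1:48,r2:Add1,r3:Add2
cycle 18: - // r0:672,r1:48,r2:Add1,r3:Add2
cycle 19: CDB Add1=6048 // r0:672,r1:48,r2:6048,r3:Add2

STATUS = TAG Add2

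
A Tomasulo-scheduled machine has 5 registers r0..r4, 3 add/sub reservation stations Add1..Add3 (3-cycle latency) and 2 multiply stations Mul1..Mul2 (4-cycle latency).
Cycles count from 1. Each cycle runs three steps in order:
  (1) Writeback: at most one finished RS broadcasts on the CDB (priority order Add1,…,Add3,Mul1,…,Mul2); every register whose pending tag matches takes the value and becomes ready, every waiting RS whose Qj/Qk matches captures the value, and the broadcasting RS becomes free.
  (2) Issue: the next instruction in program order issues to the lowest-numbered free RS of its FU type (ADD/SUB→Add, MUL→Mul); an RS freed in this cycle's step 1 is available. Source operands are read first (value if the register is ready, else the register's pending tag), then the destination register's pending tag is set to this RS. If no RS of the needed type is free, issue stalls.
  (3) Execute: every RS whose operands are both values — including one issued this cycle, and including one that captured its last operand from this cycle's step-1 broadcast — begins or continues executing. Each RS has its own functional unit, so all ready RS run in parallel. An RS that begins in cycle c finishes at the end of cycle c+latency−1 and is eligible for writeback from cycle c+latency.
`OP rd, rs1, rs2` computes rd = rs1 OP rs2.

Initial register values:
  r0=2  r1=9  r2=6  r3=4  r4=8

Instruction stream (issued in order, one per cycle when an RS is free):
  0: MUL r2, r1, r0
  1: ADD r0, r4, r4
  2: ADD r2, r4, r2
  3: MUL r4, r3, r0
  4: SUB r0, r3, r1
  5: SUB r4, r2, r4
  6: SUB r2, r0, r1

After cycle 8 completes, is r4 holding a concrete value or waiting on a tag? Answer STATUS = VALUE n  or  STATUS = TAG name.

cycle 1: issue MUL r2<-Mul1 // r0:2,r1:9,r2:Mul1,r3:4,r4:8
cycle 2: issue ADD r0<-Add1 // r0:Add1,r1:9,r2:Mul1,r3:4,r4:8
cycle 3: issue ADD r2<-Add2 // r0:Add1,r1:9,r2:Add2,r3:4,r4:8
cycle 4: issue MUL r4<-Mul2 // r0:Add1,r1:9,r2:Add2,r3:4,r4:Mul2
cycle 5: CDB Add1=16; issue SUB r0<-Add1 // r0:Add1,r1:9,r2:Add2,r3:4,r4:Mul2
cycle 6: CDB Mul1=18; issue SUB r4<-Add3 // r0:Add1,r1:9,r2:Add2,r3:4,r4:Add3
cycle 7: stall // r0:Add1,r1:9,r2:Add2,r3:4,r4:Add3
cycle 8: CDB Add1=-5; issue SUB r2<-Add1 // r0:-5,r1:9,r2:Add1,r3:4,r4:Add3

STATUS = TAG Add3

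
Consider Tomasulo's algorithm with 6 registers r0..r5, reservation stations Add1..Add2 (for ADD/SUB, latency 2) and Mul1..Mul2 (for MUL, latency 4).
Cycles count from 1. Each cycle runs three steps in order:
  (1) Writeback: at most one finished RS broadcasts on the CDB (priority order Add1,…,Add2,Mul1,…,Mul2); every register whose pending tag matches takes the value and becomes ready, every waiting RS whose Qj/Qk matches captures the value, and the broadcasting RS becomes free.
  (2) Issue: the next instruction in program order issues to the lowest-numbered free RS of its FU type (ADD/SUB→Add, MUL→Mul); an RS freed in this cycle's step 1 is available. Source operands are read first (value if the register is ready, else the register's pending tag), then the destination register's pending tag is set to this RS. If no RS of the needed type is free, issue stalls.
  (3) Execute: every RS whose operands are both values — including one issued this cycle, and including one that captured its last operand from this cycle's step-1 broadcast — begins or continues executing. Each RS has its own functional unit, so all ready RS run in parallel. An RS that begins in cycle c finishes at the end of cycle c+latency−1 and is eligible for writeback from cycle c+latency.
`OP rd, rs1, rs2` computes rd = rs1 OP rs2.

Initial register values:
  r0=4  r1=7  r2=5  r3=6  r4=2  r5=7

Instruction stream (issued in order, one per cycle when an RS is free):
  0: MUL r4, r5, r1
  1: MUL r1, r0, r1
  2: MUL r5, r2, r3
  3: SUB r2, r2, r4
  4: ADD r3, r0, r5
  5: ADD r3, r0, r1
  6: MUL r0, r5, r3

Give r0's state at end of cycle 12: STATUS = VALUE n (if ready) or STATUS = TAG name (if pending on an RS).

cycle 1: issue MUL r4<-Mul1 // r0:4,r1:7,r2:5,r3:6,r4:Mul1,r5:7
cycle 2: issue MUL r1<-Mul2 // r0:4,r1:Mul2,r2:5,r3:6,r4:Mul1,r5:7
cycle 3: stall // r0:4,r1:Mul2,r2:5,r3:6,r4:Mul1,r5:7
cycle 4: stall // r0:4,r1:Mul2,r2:5,r3:6,r4:Mul1,r5:7
cycle 5: CDB Mul1=49; issue MUL r5<-Mul1 // r0:4,r1:Mul2,r2:5,r3:6,r4:49,r5:Mul1
cycle 6: CDB Mul2=28; issue SUB r2<-Add1 // r0:4,r1:28,r2:Add1,r3:6,r4:49,r5:Mul1
cycle 7: issue ADD r3<-Add2 // r0:4,r1:28,r2:Add1,r3:Add2,r4:49,r5:Mul1
cycle 8: CDB Add1=-44; issue ADD r3<-Add1 // r0:4,r1:28,r2:-44,r3:Add1,r4:49,r5:Mul1
cycle 9: CDB Mul1=30; issue MUL r0<-Mul1 // r0:Mul1,r1:28,r2:-44,r3:Add1,r4:49,r5:30
cycle 10: CDB Add1=32 // r0:Mul1,r1:28,r2:-44,r3:32,r4:49,r5:30
cycle 11: CDB Add2=34 // r0:Mul1,r1:28,r2:-44,r3:32,r4:49,r5:30
cycle 12: - // r0:Mul1,r1:28,r2:-44,r3:32,r4:49,r5:30

STATUS = TAG Mul1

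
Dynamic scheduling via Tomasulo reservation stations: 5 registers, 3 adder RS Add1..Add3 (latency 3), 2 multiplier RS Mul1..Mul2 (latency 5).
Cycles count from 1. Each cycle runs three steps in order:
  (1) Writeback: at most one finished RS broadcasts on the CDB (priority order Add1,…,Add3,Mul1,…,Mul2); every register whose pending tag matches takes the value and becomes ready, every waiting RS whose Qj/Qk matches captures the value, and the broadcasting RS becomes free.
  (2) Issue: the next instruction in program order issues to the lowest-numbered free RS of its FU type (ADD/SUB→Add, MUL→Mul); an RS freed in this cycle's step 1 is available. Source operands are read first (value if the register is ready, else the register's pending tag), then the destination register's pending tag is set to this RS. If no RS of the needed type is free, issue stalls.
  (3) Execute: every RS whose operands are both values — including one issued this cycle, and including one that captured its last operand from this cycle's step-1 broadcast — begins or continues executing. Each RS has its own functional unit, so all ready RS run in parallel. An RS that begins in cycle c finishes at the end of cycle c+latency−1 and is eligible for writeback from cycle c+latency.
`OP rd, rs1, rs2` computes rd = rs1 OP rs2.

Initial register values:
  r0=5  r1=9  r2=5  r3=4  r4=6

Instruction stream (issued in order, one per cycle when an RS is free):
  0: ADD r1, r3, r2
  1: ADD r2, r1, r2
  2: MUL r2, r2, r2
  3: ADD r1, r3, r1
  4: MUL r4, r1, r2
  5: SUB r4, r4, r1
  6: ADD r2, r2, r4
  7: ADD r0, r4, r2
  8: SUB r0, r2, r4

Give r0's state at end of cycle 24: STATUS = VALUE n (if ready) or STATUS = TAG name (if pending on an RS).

STATUS = TAG Add3

  c1: issue ADD r1<-Add1  regs: r0:5,r1:Add1,r2:5,r3:4,r4:6
  c2: issue ADD r2<-Add2  regs: r0:5,r1:Add1,r2:Add2,r3:4,r4:6
  c3: issue MUL r2<-Mul1  regs: r0:5,r1:Add1,r2:Mul1,r3:4,r4:6
  c4: CDB Add1=9; issue ADD r1<-Add1  regs: r0:5,r1:Add1,r2:Mul1,r3:4,r4:6
  c5: issue MUL r4<-Mul2  regs: r0:5,r1:Add1,r2:Mul1,r3:4,r4:Mul2
  c6: issue SUB r4<-Add3  regs: r0:5,r1:Add1,r2:Mul1,r3:4,r4:Add3
  c7: CDB Add1=13; issue ADD r2<-Add1  regs: r0:5,r1:13,r2:Add1,r3:4,r4:Add3
  c8: CDB Add2=14; issue ADD r0<-Add2  regs: r0:Add2,r1:13,r2:Add1,r3:4,r4:Add3
  c9: stall  regs: r0:Add2,r1:13,r2:Add1,r3:4,r4:Add3
  c10: stall  regs: r0:Add2,r1:13,r2:Add1,r3:4,r4:Add3
  c11: stall  regs: r0:Add2,r1:13,r2:Add1,r3:4,r4:Add3
  c12: stall  regs: r0:Add2,r1:13,r2:Add1,r3:4,r4:Add3
  c13: CDB Mul1=196; stall  regs: r0:Add2,r1:13,r2:Add1,r3:4,r4:Add3
  c14: stall  regs: r0:Add2,r1:13,r2:Add1,r3:4,r4:Add3
  c15: stall  regs: r0:Add2,r1:13,r2:Add1,r3:4,r4:Add3
  c16: stall  regs: r0:Add2,r1:13,r2:Add1,r3:4,r4:Add3
  c17: stall  regs: r0:Add2,r1:13,r2:Add1,r3:4,r4:Add3
  c18: CDB Mul2=2548; stall  regs: r0:Add2,r1:13,r2:Add1,r3:4,r4:Add3
  c19: stall  regs: r0:Add2,r1:13,r2:Add1,r3:4,r4:Add3
  c20: stall  regs: r0:Add2,r1:13,r2:Add1,r3:4,r4:Add3
  c21: CDB Add3=2535; issue SUB r0<-Add3  regs: r0:Add3,r1:13,r2:Add1,r3:4,r4:2535
  c22: -  regs: r0:Add3,r1:13,r2:Add1,r3:4,r4:2535
  c23: -  regs: r0:Add3,r1:13,r2:Add1,r3:4,r4:2535
  c24: CDB Add1=2731  regs: r0:Add3,r1:13,r2:2731,r3:4,r4:2535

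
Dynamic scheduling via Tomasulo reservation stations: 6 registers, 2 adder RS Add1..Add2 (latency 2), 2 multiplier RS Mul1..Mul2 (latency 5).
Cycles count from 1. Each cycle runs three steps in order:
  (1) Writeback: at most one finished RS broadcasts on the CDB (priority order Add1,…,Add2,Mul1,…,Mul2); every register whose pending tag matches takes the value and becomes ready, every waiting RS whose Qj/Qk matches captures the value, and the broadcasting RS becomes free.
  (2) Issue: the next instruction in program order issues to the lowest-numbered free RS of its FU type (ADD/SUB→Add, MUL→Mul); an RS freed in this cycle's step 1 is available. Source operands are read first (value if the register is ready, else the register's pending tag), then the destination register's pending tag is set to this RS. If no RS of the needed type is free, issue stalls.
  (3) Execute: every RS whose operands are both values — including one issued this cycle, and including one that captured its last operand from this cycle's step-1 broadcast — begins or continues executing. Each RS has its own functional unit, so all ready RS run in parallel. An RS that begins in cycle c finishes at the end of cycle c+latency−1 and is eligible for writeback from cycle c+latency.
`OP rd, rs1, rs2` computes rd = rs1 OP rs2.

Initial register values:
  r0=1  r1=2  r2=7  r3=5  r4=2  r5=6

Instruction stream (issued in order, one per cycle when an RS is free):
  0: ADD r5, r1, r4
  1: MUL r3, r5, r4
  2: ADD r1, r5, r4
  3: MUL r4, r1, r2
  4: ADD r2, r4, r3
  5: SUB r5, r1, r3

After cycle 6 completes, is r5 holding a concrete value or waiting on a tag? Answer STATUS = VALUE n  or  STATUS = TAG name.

STATUS = TAG Add2

  c1: issue ADD r5<-Add1  regs: r0:1,r1:2,r2:7,r3:5,r4:2,r5:Add1
  c2: issue MUL r3<-Mul1  regs: r0:1,r1:2,r2:7,r3:Mul1,r4:2,r5:Add1
  c3: CDB Add1=4; issue ADD r1<-Add1  regs: r0:1,r1:Add1,r2:7,r3:Mul1,r4:2,r5:4
  c4: issue MUL r4<-Mul2  regs: r0:1,r1:Add1,r2:7,r3:Mul1,r4:Mul2,r5:4
  c5: CDB Add1=6; issue ADD r2<-Add1  regs: r0:1,r1:6,r2:Add1,r3:Mul1,r4:Mul2,r5:4
  c6: issue SUB r5<-Add2  regs: r0:1,r1:6,r2:Add1,r3:Mul1,r4:Mul2,r5:Add2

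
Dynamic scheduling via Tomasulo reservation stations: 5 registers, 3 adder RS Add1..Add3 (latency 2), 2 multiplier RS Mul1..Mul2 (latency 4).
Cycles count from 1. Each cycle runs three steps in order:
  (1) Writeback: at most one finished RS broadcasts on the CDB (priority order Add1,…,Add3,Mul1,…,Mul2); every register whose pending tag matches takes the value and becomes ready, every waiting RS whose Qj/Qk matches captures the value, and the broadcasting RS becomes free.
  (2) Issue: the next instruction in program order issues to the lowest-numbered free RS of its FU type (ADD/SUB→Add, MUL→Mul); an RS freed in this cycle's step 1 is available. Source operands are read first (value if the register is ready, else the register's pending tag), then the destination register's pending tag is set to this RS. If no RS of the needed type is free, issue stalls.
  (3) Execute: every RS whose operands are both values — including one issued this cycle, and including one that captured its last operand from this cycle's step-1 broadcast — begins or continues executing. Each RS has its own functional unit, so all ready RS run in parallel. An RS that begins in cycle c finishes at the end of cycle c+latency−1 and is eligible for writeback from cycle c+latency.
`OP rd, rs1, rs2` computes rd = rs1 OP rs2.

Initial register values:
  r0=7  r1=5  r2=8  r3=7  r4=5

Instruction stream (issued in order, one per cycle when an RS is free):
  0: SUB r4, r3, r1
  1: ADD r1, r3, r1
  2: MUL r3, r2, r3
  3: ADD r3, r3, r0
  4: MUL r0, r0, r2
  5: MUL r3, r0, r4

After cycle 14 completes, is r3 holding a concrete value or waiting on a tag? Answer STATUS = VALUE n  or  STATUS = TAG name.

  c1: issue SUB r4<-Add1  regs: r0:7,r1:5,r2:8,r3:7,r4:Add1
  c2: issue ADD r1<-Add2  regs: r0:7,r1:Add2,r2:8,r3:7,r4:Add1
  c3: CDB Add1=2; issue MUL r3<-Mul1  regs: r0:7,r1:Add2,r2:8,r3:Mul1,r4:2
  c4: CDB Add2=12; issue ADD r3<-Add1  regs: r0:7,r1:12,r2:8,r3:Add1,r4:2
  c5: issue MUL r0<-Mul2  regs: r0:Mul2,r1:12,r2:8,r3:Add1,r4:2
  c6: stall  regs: r0:Mul2,r1:12,r2:8,r3:Add1,r4:2
  c7: CDB Mul1=56; issue MUL r3<-Mul1  regs: r0:Mul2,r1:12,r2:8,r3:Mul1,r4:2
  c8: -  regs: r0:Mul2,r1:12,r2:8,r3:Mul1,r4:2
  c9: CDB Add1=63  regs: r0:Mul2,r1:12,r2:8,r3:Mul1,r4:2
  c10: CDB Mul2=56  regs: r0:56,r1:12,r2:8,r3:Mul1,r4:2
  c11: -  regs: r0:56,r1:12,r2:8,r3:Mul1,r4:2
  c12: -  regs: r0:56,r1:12,r2:8,r3:Mul1,r4:2
  c13: -  regs: r0:56,r1:12,r2:8,r3:Mul1,r4:2
  c14: CDB Mul1=112  regs: r0:56,r1:12,r2:8,r3:112,r4:2

STATUS = VALUE 112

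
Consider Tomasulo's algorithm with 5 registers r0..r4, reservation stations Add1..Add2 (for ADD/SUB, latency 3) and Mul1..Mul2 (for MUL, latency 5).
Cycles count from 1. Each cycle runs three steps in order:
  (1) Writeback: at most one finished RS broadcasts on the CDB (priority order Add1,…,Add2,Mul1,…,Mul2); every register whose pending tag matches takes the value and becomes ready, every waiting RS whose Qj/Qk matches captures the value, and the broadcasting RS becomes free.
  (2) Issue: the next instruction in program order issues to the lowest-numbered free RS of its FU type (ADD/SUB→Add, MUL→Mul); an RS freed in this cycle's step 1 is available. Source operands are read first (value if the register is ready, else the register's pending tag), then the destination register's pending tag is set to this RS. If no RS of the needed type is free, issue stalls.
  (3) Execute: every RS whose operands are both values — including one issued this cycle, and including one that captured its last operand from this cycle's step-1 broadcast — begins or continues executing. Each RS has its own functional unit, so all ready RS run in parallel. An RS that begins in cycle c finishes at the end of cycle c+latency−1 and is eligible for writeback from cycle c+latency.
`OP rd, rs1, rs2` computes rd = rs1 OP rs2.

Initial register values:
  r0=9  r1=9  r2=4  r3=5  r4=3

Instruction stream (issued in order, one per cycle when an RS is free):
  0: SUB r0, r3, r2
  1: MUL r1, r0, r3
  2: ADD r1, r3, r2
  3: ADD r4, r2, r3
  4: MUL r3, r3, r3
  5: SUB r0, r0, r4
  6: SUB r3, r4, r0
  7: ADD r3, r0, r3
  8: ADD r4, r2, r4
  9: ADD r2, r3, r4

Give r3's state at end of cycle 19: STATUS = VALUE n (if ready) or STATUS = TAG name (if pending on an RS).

cycle 1: issue SUB r0<-Add1 // r0:Add1,r1:9,r2:4,r3:5,r4:3
cycle 2: issue MUL r1<-Mul1 // r0:Add1,r1:Mul1,r2:4,r3:5,r4:3
cycle 3: issue ADD r1<-Add2 // r0:Add1,r1:Add2,r2:4,r3:5,r4:3
cycle 4: CDB Add1=1; issue ADD r4<-Add1 // r0:1,r1:Add2,r2:4,r3:5,r4:Add1
cycle 5: issue MUL r3<-Mul2 // r0:1,r1:Add2,r2:4,r3:Mul2,r4:Add1
cycle 6: CDB Add2=9; issue SUB r0<-Add2 // r0:Add2,r1:9,r2:4,r3:Mul2,r4:Add1
cycle 7: CDB Add1=9; issue SUB r3<-Add1 // r0:Add2,r1:9,r2:4,r3:Add1,r4:9
cycle 8: stall // r0:Add2,r1:9,r2:4,r3:Add1,r4:9
cycle 9: CDB Mul1=5; stall // r0:Add2,r1:9,r2:4,r3:Add1,r4:9
cycle 10: CDB Add2=-8; issue ADD r3<-Add2 // r0:-8,r1:9,r2:4,r3:Add2,r4:9
cycle 11: CDB Mul2=25; stall // r0:-8,r1:9,r2:4,r3:Add2,r4:9
cycle 12: stall // r0:-8,r1:9,r2:4,r3:Add2,r4:9
cycle 13: CDB Add1=17; issue ADD r4<-Add1 // r0:-8,r1:9,r2:4,r3:Add2,r4:Add1
cycle 14: stall // r0:-8,r1:9,r2:4,r3:Add2,r4:Add1
cycle 15: stall // r0:-8,r1:9,r2:4,r3:Add2,r4:Add1
cycle 16: CDB Add1=13; issue ADD r2<-Add1 // r0:-8,r1:9,r2:Add1,r3:Add2,r4:13
cycle 17: CDB Add2=9 // r0:-8,r1:9,r2:Add1,r3:9,r4:13
cycle 18: - // r0:-8,r1:9,r2:Add1,r3:9,r4:13
cycle 19: - // r0:-8,r1:9,r2:Add1,r3:9,r4:13

STATUS = VALUE 9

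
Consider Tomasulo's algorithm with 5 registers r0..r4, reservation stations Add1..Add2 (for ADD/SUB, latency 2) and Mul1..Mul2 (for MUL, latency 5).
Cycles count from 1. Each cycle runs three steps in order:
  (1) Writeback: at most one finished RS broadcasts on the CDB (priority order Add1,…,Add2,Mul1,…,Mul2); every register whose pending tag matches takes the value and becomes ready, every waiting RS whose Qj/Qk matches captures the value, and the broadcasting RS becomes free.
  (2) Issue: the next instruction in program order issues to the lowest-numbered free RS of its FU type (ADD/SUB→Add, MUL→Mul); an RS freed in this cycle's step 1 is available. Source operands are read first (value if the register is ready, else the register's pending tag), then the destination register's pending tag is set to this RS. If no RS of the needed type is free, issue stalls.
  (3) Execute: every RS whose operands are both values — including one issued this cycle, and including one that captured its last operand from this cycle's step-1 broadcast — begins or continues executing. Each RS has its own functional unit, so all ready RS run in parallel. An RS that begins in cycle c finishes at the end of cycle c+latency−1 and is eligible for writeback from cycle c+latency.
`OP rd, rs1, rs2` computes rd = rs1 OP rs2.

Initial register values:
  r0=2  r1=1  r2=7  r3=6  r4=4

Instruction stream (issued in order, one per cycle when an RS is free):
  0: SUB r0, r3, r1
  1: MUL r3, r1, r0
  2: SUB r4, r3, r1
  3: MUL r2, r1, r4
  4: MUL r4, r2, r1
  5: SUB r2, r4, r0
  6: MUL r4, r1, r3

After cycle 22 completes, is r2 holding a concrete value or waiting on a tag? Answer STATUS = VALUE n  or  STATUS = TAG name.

STATUS = VALUE -1

  c1: issue SUB r0<-Add1  regs: r0:Add1,r1:1,r2:7,r3:6,r4:4
  c2: issue MUL r3<-Mul1  regs: r0:Add1,r1:1,r2:7,r3:Mul1,r4:4
  c3: CDB Add1=5; issue SUB r4<-Add1  regs: r0:5,r1:1,r2:7,r3:Mul1,r4:Add1
  c4: issue MUL r2<-Mul2  regs: r0:5,r1:1,r2:Mul2,r3:Mul1,r4:Add1
  c5: stall  regs: r0:5,r1:1,r2:Mul2,r3:Mul1,r4:Add1
  c6: stall  regs: r0:5,r1:1,r2:Mul2,r3:Mul1,r4:Add1
  c7: stall  regs: r0:5,r1:1,r2:Mul2,r3:Mul1,r4:Add1
  c8: CDB Mul1=5; issue MUL r4<-Mul1  regs: r0:5,r1:1,r2:Mul2,r3:5,r4:Mul1
  c9: issue SUB r2<-Add2  regs: r0:5,r1:1,r2:Add2,r3:5,r4:Mul1
  c10: CDB Add1=4; stall  regs: r0:5,r1:1,r2:Add2,r3:5,r4:Mul1
  c11: stall  regs: r0:5,r1:1,r2:Add2,r3:5,r4:Mul1
  c12: stall  regs: r0:5,r1:1,r2:Add2,r3:5,r4:Mul1
  c13: stall  regs: r0:5,r1:1,r2:Add2,r3:5,r4:Mul1
  c14: stall  regs: r0:5,r1:1,r2:Add2,r3:5,r4:Mul1
  c15: CDB Mul2=4; issue MUL r4<-Mul2  regs: r0:5,r1:1,r2:Add2,r3:5,r4:Mul2
  c16: -  regs: r0:5,r1:1,r2:Add2,r3:5,r4:Mul2
  c17: -  regs: r0:5,r1:1,r2:Add2,r3:5,r4:Mul2
  c18: -  regs: r0:5,r1:1,r2:Add2,r3:5,r4:Mul2
  c19: -  regs: r0:5,r1:1,r2:Add2,r3:5,r4:Mul2
  c20: CDB Mul1=4  regs: r0:5,r1:1,r2:Add2,r3:5,r4:Mul2
  c21: CDB Mul2=5  regs: r0:5,r1:1,r2:Add2,r3:5,r4:5
  c22: CDB Add2=-1  regs: r0:5,r1:1,r2:-1,r3:5,r4:5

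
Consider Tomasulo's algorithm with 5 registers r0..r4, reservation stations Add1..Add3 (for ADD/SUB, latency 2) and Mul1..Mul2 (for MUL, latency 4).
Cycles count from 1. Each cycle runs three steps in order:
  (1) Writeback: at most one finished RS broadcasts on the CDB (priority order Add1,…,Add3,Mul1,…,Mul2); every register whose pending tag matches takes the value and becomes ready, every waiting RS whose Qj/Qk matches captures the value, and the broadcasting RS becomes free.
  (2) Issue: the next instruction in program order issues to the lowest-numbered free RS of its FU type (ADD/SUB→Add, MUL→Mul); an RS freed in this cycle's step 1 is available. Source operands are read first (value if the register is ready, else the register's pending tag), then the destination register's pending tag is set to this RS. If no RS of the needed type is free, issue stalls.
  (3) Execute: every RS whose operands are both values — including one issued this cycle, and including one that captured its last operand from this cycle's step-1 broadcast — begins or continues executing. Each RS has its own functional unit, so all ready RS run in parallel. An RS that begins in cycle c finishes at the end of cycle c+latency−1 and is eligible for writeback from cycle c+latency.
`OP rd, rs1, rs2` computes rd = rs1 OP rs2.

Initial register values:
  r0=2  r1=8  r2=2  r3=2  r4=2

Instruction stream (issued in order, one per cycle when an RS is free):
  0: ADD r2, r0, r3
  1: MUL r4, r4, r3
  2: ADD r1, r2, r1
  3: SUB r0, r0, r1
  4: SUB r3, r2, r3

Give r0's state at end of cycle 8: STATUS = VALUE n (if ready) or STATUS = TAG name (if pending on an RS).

STATUS = VALUE -10

  c1: issue ADD r2<-Add1  regs: r0:2,r1:8,r2:Add1,r3:2,r4:2
  c2: issue MUL r4<-Mul1  regs: r0:2,r1:8,r2:Add1,r3:2,r4:Mul1
  c3: CDB Add1=4; issue ADD r1<-Add1  regs: r0:2,r1:Add1,r2:4,r3:2,r4:Mul1
  c4: issue SUB r0<-Add2  regs: r0:Add2,r1:Add1,r2:4,r3:2,r4:Mul1
  c5: CDB Add1=12; issue SUB r3<-Add1  regs: r0:Add2,r1:12,r2:4,r3:Add1,r4:Mul1
  c6: CDB Mul1=4  regs: r0:Add2,r1:12,r2:4,r3:Add1,r4:4
  c7: CDB Add1=2  regs: r0:Add2,r1:12,r2:4,r3:2,r4:4
  c8: CDB Add2=-10  regs: r0:-10,r1:12,r2:4,r3:2,r4:4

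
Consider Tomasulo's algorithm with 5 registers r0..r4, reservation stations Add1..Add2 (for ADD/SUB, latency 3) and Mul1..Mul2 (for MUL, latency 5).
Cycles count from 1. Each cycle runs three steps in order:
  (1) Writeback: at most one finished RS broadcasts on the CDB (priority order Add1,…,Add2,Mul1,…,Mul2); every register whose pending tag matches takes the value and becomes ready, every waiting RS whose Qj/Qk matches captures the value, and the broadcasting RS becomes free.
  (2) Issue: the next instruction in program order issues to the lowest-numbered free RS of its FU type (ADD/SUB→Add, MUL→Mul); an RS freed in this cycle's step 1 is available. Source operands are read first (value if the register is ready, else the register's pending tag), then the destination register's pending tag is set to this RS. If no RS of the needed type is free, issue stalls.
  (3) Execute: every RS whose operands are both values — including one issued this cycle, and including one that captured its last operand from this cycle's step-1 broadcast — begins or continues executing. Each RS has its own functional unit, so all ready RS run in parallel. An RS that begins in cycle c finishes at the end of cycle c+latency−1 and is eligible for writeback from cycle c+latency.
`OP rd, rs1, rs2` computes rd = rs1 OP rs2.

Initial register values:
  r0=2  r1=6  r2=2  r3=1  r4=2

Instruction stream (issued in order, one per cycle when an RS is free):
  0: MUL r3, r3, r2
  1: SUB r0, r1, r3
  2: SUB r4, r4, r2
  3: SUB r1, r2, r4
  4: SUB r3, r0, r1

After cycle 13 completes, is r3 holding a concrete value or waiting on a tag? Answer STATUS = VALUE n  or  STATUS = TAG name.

STATUS = VALUE 2

c1: issue MUL r3<-Mul1 | r0:2,r1:6,r2:2,r3:Mul1,r4:2
c2: issue SUB r0<-Add1 | r0:Add1,r1:6,r2:2,r3:Mul1,r4:2
c3: issue SUB r4<-Add2 | r0:Add1,r1:6,r2:2,r3:Mul1,r4:Add2
c4: stall | r0:Add1,r1:6,r2:2,r3:Mul1,r4:Add2
c5: stall | r0:Add1,r1:6,r2:2,r3:Mul1,r4:Add2
c6: CDB Add2=0; issue SUB r1<-Add2 | r0:Add1,r1:Add2,r2:2,r3:Mul1,r4:0
c7: CDB Mul1=2; stall | r0:Add1,r1:Add2,r2:2,r3:2,r4:0
c8: stall | r0:Add1,r1:Add2,r2:2,r3:2,r4:0
c9: CDB Add2=2; issue SUB r3<-Add2 | r0:Add1,r1:2,r2:2,r3:Add2,r4:0
c10: CDB Add1=4 | r0:4,r1:2,r2:2,r3:Add2,r4:0
c11: - | r0:4,r1:2,r2:2,r3:Add2,r4:0
c12: - | r0:4,r1:2,r2:2,r3:Add2,r4:0
c13: CDB Add2=2 | r0:4,r1:2,r2:2,r3:2,r4:0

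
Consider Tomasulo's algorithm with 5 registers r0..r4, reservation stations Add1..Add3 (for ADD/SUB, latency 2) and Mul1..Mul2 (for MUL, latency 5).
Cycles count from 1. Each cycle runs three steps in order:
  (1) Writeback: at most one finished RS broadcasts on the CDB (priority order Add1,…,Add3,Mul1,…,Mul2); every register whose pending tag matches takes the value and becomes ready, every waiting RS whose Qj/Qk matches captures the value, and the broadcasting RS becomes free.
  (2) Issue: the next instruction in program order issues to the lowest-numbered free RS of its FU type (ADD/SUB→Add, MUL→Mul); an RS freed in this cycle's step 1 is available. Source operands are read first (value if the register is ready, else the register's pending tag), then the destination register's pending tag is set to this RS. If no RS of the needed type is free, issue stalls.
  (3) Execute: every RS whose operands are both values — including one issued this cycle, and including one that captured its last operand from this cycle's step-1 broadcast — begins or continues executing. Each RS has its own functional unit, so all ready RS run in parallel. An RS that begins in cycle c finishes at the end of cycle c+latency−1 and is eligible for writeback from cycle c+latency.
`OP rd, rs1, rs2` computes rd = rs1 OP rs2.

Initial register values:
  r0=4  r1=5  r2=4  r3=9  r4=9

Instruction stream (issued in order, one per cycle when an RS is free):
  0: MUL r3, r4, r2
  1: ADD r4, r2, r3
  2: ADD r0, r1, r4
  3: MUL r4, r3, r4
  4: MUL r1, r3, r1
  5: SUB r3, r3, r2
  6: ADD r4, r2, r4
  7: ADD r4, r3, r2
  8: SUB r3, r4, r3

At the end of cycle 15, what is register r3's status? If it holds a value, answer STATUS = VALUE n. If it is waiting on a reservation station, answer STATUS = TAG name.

cycle 1: issue MUL r3<-Mul1 // r0:4,r1:5,r2:4,r3:Mul1,r4:9
cycle 2: issue ADD r4<-Add1 // r0:4,r1:5,r2:4,r3:Mul1,r4:Add1
cycle 3: issue ADD r0<-Add2 // r0:Add2,r1:5,r2:4,r3:Mul1,r4:Add1
cycle 4: issue MUL r4<-Mul2 // r0:Add2,r1:5,r2:4,r3:Mul1,r4:Mul2
cycle 5: stall // r0:Add2,r1:5,r2:4,r3:Mul1,r4:Mul2
cycle 6: CDB Mul1=36; issue MUL r1<-Mul1 // r0:Add2,r1:Mul1,r2:4,r3:36,r4:Mul2
cycle 7: issue SUB r3<-Add3 // r0:Add2,r1:Mul1,r2:4,r3:Add3,r4:Mul2
cycle 8: CDB Add1=40; issue ADD r4<-Add1 // r0:Add2,r1:Mul1,r2:4,r3:Add3,r4:Add1
cycle 9: CDB Add3=32; issue ADD r4<-Add3 // r0:Add2,r1:Mul1,r2:4,r3:32,r4:Add3
cycle 10: CDB Add2=45; issue SUB r3<-Add2 // r0:45,r1:Mul1,r2:4,r3:Add2,r4:Add3
cycle 11: CDB Add3=36 // r0:45,r1:Mul1,r2:4,r3:Add2,r4:36
cycle 12: CDB Mul1=180 // r0:45,r1:180,r2:4,r3:Add2,r4:36
cycle 13: CDB Add2=4 // r0:45,r1:180,r2:4,r3:4,r4:36
cycle 14: CDB Mul2=1440 // r0:45,r1:180,r2:4,r3:4,r4:36
cycle 15: - // r0:45,r1:180,r2:4,r3:4,r4:36

STATUS = VALUE 4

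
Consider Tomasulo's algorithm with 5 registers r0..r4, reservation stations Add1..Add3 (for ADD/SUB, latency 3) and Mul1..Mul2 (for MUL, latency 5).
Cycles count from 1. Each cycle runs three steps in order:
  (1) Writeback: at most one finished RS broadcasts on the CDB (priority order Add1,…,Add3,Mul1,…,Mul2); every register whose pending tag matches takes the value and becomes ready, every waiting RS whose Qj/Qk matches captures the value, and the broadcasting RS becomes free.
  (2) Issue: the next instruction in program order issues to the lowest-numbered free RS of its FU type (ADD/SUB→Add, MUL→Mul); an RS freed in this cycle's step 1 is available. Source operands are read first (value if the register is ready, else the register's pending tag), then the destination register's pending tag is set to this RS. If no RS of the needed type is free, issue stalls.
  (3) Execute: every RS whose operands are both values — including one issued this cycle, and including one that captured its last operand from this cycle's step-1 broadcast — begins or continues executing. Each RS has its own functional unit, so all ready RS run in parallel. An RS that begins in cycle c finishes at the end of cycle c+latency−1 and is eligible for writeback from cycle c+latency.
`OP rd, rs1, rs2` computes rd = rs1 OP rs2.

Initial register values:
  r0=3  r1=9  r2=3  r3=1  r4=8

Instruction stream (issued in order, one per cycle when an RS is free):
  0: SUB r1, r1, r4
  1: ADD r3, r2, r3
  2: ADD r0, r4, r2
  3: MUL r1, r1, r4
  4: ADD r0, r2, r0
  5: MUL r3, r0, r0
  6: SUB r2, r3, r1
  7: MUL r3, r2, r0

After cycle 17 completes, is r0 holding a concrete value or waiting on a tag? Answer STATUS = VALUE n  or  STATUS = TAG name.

  c1: issue SUB r1<-Add1  regs: r0:3,r1:Add1,r2:3,r3:1,r4:8
  c2: issue ADD r3<-Add2  regs: r0:3,r1:Add1,r2:3,r3:Add2,r4:8
  c3: issue ADD r0<-Add3  regs: r0:Add3,r1:Add1,r2:3,r3:Add2,r4:8
  c4: CDB Add1=1; issue MUL r1<-Mul1  regs: r0:Add3,r1:Mul1,r2:3,r3:Add2,r4:8
  c5: CDB Add2=4; issue ADD r0<-Add1  regs: r0:Add1,r1:Mul1,r2:3,r3:4,r4:8
  c6: CDB Add3=11; issue MUL r3<-Mul2  regs: r0:Add1,r1:Mul1,r2:3,r3:Mul2,r4:8
  c7: issue SUB r2<-Add2  regs: r0:Add1,r1:Mul1,r2:Add2,r3:Mul2,r4:8
  c8: stall  regs: r0:Add1,r1:Mul1,r2:Add2,r3:Mul2,r4:8
  c9: CDB Add1=14; stall  regs: r0:14,r1:Mul1,r2:Add2,r3:Mul2,r4:8
  c10: CDB Mul1=8; issue MUL r3<-Mul1  regs: r0:14,r1:8,r2:Add2,r3:Mul1,r4:8
  c11: -  regs: r0:14,r1:8,r2:Add2,r3:Mul1,r4:8
  c12: -  regs: r0:14,r1:8,r2:Add2,r3:Mul1,r4:8
  c13: -  regs: r0:14,r1:8,r2:Add2,r3:Mul1,r4:8
  c14: CDB Mul2=196  regs: r0:14,r1:8,r2:Add2,r3:Mul1,r4:8
  c15: -  regs: r0:14,r1:8,r2:Add2,r3:Mul1,r4:8
  c16: -  regs: r0:14,r1:8,r2:Add2,r3:Mul1,r4:8
  c17: CDB Add2=188  regs: r0:14,r1:8,r2:188,r3:Mul1,r4:8

STATUS = VALUE 14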